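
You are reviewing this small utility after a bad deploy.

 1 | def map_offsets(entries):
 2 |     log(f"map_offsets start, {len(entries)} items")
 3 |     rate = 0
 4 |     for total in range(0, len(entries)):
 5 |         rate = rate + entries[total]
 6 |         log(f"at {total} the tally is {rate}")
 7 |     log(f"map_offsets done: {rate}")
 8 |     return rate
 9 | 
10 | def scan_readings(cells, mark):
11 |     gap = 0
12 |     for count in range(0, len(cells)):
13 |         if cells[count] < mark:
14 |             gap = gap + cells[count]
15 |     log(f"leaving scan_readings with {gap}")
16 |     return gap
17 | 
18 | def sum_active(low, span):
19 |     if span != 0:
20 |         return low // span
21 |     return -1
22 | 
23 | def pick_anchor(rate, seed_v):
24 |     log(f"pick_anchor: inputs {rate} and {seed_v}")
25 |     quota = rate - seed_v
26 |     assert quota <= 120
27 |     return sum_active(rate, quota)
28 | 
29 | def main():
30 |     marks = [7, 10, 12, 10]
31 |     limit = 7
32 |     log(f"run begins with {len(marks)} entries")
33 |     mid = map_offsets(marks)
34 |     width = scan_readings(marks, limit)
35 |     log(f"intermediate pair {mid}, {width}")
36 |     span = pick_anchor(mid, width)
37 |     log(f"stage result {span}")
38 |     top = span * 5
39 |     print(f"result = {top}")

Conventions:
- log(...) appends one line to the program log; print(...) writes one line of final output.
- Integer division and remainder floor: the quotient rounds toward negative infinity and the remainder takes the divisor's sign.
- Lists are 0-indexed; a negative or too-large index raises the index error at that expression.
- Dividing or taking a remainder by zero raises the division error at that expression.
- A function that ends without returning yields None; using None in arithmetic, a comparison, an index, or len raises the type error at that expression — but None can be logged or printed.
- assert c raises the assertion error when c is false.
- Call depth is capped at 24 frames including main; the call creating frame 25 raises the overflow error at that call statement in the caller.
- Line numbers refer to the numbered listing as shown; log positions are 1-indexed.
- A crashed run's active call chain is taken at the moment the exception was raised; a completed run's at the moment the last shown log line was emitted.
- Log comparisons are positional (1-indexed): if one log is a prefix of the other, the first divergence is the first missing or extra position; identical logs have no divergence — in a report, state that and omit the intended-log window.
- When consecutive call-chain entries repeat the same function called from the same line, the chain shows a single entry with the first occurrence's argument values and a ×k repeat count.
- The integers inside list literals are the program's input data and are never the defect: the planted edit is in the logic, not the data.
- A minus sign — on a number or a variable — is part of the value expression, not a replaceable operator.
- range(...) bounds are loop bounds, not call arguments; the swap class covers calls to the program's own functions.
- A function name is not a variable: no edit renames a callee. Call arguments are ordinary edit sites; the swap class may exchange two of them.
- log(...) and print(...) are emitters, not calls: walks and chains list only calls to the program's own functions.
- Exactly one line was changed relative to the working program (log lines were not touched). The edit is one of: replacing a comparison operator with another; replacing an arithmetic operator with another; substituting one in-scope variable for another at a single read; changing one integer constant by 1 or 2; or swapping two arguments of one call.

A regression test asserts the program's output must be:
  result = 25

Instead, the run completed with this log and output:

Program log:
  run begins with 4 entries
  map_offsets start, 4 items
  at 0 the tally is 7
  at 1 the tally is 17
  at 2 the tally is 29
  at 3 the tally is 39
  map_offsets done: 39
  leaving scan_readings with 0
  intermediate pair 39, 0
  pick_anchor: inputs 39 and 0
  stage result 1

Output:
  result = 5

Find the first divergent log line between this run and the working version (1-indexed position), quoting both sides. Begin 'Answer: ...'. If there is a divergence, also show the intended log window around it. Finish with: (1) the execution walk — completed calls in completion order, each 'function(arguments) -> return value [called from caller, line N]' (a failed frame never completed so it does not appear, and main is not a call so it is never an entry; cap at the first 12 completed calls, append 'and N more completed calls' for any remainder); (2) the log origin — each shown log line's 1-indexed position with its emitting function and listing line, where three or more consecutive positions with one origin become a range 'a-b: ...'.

Answer: position 8 — the shown line 'leaving scan_readings with 0' should read 'leaving scan_readings with 32'.
Intended log window:
  6: at 3 the tally is 39
  7: map_offsets done: 39
  8: leaving scan_readings with 32
  9: intermediate pair 39, 32
Execution walk:
  map_offsets([7, 10, 12, 10]) -> 39  [called from main, line 33]
  scan_readings([7, 10, 12, 10], 7) -> 0  [called from main, line 34]
  sum_active(39, 39) -> 1  [called from pick_anchor, line 27]
  pick_anchor(39, 0) -> 1  [called from main, line 36]
Log origins:
  1: logged in main at line 32
  2: logged in map_offsets at line 2
  3-6: logged in map_offsets at line 6
  7: logged in map_offsets at line 7
  8: logged in scan_readings at line 15
  9: logged in main at line 35
  10: logged in pick_anchor at line 24
  11: logged in main at line 37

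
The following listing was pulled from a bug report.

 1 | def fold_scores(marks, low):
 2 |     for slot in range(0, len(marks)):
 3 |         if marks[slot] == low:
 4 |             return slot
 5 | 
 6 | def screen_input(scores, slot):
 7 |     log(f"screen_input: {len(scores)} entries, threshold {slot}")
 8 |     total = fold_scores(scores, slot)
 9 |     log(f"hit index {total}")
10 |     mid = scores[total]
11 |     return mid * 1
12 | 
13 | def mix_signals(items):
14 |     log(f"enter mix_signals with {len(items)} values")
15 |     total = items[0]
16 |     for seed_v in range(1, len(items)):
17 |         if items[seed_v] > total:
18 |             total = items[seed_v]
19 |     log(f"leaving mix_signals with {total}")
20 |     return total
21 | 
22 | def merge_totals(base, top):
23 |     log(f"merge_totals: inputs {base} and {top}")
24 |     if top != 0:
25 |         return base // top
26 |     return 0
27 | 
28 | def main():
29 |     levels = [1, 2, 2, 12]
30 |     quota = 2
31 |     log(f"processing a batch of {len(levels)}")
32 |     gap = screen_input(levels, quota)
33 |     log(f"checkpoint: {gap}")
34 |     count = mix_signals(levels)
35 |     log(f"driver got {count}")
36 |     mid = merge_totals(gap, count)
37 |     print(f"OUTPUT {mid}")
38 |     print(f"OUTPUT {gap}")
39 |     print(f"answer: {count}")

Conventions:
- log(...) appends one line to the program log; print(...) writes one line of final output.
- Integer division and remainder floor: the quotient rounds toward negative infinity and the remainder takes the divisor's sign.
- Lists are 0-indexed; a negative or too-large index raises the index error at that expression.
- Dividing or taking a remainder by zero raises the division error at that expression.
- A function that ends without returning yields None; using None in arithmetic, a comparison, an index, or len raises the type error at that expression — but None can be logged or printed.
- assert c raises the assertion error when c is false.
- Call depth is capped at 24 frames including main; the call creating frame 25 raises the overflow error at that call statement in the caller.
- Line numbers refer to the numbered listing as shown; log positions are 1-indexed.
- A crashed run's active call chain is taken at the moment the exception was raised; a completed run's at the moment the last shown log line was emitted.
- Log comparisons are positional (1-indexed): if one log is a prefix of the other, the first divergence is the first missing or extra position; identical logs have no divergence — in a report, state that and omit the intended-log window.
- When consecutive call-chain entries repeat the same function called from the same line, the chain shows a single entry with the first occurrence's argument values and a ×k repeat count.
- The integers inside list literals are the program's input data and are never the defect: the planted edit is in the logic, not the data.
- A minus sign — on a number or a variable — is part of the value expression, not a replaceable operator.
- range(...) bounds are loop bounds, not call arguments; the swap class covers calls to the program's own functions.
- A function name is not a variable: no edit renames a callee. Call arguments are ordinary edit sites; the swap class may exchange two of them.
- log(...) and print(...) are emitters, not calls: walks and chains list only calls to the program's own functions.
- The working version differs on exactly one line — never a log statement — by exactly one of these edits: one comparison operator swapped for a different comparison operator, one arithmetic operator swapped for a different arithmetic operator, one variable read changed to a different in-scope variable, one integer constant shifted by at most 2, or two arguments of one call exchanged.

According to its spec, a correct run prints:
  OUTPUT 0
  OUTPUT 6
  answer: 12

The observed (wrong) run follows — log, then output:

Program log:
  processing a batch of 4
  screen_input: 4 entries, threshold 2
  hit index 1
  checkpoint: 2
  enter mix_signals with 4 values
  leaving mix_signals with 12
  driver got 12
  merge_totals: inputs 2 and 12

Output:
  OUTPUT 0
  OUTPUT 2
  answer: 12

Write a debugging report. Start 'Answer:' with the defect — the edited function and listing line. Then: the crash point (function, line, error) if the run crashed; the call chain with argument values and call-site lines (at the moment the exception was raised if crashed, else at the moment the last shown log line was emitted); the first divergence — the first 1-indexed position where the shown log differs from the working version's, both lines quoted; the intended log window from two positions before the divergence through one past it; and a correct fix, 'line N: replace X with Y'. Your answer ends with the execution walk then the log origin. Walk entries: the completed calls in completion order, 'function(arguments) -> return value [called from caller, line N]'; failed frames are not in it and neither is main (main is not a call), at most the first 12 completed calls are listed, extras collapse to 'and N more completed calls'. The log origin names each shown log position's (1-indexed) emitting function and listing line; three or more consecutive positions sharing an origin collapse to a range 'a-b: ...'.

Answer: the defect is in screen_input at line 11.
The tell: Log line 4 is where behavior first shows: 'checkpoint: 2' appears instead of 'checkpoint: 6'.
Call chain: main -> merge_totals(2, 12) (called at line 36).
First divergence: position 4 — shown 'checkpoint: 2', intended 'checkpoint: 6'.
Intended log window:
  2: screen_input: 4 entries, threshold 2
  3: hit index 1
  4: checkpoint: 6
  5: enter mix_signals with 4 values
Execution walk:
  fold_scores([1, 2, 2, 12], 2) -> 1  [called from screen_input, line 8]
  screen_input([1, 2, 2, 12], 2) -> 2  [called from main, line 32]
  mix_signals([1, 2, 2, 12]) -> 12  [called from main, line 34]
  merge_totals(2, 12) -> 0  [called from main, line 36]
Log origin:
  1 — main, line 31
  2 — screen_input, line 7
  3 — screen_input, line 9
  4 — main, line 33
  5 — mix_signals, line 14
  6 — mix_signals, line 19
  7 — main, line 35
  8 — merge_totals, line 23
A correct fix: line 11: replace `1` with `3`.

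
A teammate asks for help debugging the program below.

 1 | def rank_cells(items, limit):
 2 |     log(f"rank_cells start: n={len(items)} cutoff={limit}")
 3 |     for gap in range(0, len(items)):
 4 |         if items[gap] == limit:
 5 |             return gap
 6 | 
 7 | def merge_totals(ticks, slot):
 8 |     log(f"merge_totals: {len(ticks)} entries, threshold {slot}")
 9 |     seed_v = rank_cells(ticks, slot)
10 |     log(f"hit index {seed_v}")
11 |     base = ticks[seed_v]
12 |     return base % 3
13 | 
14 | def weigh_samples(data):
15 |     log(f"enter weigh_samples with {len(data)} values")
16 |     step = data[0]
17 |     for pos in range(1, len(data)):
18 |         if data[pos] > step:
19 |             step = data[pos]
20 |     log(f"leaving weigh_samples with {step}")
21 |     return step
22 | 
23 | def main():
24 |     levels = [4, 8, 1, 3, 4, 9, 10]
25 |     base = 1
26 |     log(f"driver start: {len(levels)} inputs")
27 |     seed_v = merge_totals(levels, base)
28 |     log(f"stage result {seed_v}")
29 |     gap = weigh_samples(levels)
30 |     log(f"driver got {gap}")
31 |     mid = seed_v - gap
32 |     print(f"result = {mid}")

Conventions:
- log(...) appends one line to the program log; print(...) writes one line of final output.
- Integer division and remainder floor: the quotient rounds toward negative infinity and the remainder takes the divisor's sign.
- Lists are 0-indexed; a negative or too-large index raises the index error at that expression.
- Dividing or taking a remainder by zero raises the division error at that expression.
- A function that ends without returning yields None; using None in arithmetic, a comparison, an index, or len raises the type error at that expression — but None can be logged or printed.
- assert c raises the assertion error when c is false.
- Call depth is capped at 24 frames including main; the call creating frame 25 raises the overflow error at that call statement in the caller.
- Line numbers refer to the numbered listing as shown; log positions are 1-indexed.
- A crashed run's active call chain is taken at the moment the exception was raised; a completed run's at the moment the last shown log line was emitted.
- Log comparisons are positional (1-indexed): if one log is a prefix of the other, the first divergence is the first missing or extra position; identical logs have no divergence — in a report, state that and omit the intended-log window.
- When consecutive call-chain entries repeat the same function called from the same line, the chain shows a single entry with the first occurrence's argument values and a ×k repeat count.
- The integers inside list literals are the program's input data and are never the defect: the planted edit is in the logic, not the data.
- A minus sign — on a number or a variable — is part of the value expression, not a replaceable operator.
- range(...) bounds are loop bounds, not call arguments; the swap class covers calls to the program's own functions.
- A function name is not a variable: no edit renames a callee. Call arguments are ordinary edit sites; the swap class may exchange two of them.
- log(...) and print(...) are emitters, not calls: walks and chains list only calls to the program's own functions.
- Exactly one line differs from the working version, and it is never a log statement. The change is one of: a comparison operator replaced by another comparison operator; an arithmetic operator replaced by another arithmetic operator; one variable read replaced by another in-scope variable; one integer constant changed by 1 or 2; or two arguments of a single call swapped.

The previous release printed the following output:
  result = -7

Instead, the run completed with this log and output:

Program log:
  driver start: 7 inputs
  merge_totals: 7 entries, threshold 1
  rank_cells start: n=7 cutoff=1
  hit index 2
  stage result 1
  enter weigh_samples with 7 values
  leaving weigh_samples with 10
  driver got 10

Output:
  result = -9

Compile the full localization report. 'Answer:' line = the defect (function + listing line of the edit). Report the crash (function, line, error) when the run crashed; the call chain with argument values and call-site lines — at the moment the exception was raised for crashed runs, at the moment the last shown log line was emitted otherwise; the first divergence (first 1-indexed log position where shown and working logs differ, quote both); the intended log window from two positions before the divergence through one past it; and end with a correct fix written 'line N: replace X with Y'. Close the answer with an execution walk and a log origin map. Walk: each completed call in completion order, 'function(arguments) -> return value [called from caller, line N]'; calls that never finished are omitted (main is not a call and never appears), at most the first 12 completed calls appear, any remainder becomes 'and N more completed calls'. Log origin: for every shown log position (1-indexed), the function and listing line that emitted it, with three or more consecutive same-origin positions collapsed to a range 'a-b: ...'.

Answer: the defect is in merge_totals at line 12.
Key fact: The earliest visible damage is log position 5 — 'stage result 1' rather than the intended 'stage result 3'.
Call chain: main.
First divergence: position 5 — the shown line 'stage result 1' should read 'stage result 3'.
Intended log window:
  3: rank_cells start: n=7 cutoff=1
  4: hit index 2
  5: stage result 3
  6: enter weigh_samples with 7 values
Execution walk:
  rank_cells([4, 8, 1, 3, 4, 9, 10], 1) -> 2  [called from merge_totals, line 9]
  merge_totals([4, 8, 1, 3, 4, 9, 10], 1) -> 1  [called from main, line 27]
  weigh_samples([4, 8, 1, 3, 4, 9, 10]) -> 10  [called from main, line 29]
Origin of each log line:
  1 — main, line 26
  2 — merge_totals, line 8
  3 — rank_cells, line 2
  4 — merge_totals, line 10
  5 — main, line 28
  6 — weigh_samples, line 15
  7 — weigh_samples, line 20
  8 — main, line 30
A correct fix: line 12: replace `%` with `*`.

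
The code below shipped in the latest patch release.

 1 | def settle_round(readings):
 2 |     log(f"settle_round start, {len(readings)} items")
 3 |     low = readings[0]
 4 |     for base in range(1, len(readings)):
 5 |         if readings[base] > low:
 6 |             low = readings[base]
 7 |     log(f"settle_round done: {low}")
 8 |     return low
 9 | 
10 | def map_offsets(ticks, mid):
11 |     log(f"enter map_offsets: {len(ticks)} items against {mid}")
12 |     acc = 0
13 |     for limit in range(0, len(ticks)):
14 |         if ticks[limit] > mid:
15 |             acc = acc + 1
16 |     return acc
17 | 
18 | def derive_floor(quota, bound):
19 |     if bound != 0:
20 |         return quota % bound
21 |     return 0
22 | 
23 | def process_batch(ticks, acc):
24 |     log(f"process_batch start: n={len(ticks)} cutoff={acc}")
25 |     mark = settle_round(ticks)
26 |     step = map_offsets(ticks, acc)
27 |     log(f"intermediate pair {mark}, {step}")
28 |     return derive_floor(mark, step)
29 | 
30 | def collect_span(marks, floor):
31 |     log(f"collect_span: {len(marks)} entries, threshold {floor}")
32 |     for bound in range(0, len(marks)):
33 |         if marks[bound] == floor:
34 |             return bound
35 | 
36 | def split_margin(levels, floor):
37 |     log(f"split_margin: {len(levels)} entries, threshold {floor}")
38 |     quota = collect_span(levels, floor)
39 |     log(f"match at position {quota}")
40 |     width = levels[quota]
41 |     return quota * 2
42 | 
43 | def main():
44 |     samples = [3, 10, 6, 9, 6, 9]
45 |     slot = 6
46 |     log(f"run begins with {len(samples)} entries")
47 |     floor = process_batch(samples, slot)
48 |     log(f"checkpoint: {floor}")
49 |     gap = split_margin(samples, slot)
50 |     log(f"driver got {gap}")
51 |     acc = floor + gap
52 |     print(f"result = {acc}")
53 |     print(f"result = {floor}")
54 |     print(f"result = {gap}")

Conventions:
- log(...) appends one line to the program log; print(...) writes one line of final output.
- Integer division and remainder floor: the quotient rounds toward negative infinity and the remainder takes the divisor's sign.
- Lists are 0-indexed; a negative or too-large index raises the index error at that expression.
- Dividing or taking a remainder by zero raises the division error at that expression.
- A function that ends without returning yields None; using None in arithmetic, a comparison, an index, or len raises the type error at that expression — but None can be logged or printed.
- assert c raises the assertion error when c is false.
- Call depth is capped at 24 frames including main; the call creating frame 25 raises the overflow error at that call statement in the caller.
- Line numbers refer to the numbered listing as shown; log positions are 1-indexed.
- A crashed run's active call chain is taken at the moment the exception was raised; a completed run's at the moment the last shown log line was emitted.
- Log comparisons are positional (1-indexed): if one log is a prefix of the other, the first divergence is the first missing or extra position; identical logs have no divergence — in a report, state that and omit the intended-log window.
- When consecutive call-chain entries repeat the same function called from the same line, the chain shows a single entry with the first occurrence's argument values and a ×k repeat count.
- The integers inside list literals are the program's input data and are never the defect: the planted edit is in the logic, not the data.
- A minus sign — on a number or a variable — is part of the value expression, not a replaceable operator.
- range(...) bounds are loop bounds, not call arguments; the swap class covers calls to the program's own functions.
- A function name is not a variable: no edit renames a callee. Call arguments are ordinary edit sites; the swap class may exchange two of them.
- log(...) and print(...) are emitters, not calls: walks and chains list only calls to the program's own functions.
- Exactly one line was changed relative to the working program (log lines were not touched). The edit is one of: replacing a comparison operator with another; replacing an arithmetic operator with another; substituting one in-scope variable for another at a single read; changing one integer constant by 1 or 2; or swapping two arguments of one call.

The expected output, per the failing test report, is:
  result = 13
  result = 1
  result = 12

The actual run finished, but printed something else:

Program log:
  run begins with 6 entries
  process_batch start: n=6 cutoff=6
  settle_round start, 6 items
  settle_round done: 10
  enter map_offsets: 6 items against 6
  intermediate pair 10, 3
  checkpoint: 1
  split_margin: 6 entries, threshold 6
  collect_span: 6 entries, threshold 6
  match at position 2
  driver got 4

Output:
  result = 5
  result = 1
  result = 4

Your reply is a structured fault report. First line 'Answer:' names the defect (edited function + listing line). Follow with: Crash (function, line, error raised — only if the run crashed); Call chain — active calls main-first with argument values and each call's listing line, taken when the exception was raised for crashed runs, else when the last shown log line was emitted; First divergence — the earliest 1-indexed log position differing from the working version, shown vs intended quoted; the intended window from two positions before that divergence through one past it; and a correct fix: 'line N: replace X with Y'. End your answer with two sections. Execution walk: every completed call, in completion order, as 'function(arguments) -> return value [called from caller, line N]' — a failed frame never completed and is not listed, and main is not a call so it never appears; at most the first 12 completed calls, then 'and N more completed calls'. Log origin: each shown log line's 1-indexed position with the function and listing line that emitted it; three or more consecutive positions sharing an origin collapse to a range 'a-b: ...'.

Answer: the defect is in split_margin at line 41.
The tell: The earliest visible damage is log position 11 — 'driver got 4' rather than the intended 'driver got 12'.
Call chain: main.
First divergence: at position 11 the run shows 'driver got 4' where the working version logs 'driver got 12'.
Intended log window:
  9: collect_span: 6 entries, threshold 6
  10: match at position 2
  11: driver got 12
Execution walk:
  settle_round([3, 10, 6, 9, 6, 9]) -> 10  [called from process_batch, line 25]
  map_offsets([3, 10, 6, 9, 6, 9], 6) -> 3  [called from process_batch, line 26]
  derive_floor(10, 3) -> 1  [called from process_batch, line 28]
  process_batch([3, 10, 6, 9, 6, 9], 6) -> 1  [called from main, line 47]
  collect_span([3, 10, 6, 9, 6, 9], 6) -> 2  [called from split_margin, line 38]
  split_margin([3, 10, 6, 9, 6, 9], 6) -> 4  [called from main, line 49]
Log origin:
  1: from main, line 46
  2: from process_batch, line 24
  3: from settle_round, line 2
  4: from settle_round, line 7
  5: from map_offsets, line 11
  6: from process_batch, line 27
  7: from main, line 48
  8: from split_margin, line 37
  9: from collect_span, line 31
  10: from split_margin, line 39
  11: from main, line 50
A correct fix: line 41: replace `quota` with `width`.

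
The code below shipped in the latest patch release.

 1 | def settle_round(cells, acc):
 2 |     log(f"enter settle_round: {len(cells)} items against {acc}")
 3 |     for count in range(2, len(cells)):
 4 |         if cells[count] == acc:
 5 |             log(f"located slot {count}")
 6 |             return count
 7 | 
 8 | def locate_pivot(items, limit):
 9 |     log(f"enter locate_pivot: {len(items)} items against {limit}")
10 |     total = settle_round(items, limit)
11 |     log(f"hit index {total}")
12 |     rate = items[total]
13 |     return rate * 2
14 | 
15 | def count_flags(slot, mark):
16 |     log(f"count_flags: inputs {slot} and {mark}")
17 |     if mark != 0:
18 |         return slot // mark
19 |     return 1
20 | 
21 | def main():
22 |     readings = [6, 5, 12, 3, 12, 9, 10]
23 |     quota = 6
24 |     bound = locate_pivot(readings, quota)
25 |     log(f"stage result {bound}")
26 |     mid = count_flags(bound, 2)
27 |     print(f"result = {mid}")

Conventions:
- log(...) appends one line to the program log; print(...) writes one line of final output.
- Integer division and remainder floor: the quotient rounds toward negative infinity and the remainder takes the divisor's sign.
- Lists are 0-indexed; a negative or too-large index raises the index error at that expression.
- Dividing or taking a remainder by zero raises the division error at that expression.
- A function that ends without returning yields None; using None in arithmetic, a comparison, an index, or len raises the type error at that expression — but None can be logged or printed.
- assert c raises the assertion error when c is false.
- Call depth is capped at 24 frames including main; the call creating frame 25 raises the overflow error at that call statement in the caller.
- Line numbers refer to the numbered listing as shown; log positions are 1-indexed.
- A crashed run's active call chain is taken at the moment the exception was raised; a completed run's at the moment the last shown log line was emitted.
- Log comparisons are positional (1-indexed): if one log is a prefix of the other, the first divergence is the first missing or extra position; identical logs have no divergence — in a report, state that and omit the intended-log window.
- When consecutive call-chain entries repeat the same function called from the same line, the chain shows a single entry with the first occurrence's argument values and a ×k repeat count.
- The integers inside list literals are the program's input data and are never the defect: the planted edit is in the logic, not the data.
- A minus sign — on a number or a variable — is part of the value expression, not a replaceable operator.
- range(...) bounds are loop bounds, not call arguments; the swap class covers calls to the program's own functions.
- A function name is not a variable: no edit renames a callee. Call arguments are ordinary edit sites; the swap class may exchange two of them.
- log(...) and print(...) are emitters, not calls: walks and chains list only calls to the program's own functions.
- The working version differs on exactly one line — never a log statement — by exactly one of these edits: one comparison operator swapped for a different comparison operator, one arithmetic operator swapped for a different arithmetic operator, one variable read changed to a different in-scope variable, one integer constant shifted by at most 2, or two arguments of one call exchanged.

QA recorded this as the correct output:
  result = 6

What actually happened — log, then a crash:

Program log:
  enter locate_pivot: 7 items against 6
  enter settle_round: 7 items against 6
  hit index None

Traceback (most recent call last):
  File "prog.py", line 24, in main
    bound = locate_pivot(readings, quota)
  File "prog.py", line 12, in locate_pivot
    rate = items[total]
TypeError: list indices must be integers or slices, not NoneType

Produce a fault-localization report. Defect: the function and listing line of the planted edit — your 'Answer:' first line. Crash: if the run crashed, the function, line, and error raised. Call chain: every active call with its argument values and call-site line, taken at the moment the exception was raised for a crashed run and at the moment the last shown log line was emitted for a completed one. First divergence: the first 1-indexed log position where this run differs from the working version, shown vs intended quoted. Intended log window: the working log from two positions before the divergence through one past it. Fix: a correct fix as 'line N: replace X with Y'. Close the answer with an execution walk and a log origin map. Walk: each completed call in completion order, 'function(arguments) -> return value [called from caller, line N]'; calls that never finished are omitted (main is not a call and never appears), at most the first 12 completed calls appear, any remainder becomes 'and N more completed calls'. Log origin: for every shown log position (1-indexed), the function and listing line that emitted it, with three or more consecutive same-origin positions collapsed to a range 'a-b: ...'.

Answer: the defect is in settle_round at line 3.
The tell: Log line 3 is where behavior first shows: 'hit index None' appears instead of 'located slot 0'.
Crash: locate_pivot, line 12, TypeError.
Call chain: main -> locate_pivot([6, 5, 12, 3, 12, 9, 10], 6) (called at line 24).
First divergence: position 3; shown 'hit index None' vs intended 'located slot 0'.
Intended log window:
  1: enter locate_pivot: 7 items against 6
  2: enter settle_round: 7 items against 6
  3: located slot 0
  4: hit index 0
Execution walk:
  settle_round([6, 5, 12, 3, 12, 9, 10], 6) -> None  [called from locate_pivot, line 10]
Origin of each log line:
  1: from locate_pivot, line 9
  2: from settle_round, line 2
  3: from locate_pivot, line 11
A correct fix: line 3: replace `2` with `0`.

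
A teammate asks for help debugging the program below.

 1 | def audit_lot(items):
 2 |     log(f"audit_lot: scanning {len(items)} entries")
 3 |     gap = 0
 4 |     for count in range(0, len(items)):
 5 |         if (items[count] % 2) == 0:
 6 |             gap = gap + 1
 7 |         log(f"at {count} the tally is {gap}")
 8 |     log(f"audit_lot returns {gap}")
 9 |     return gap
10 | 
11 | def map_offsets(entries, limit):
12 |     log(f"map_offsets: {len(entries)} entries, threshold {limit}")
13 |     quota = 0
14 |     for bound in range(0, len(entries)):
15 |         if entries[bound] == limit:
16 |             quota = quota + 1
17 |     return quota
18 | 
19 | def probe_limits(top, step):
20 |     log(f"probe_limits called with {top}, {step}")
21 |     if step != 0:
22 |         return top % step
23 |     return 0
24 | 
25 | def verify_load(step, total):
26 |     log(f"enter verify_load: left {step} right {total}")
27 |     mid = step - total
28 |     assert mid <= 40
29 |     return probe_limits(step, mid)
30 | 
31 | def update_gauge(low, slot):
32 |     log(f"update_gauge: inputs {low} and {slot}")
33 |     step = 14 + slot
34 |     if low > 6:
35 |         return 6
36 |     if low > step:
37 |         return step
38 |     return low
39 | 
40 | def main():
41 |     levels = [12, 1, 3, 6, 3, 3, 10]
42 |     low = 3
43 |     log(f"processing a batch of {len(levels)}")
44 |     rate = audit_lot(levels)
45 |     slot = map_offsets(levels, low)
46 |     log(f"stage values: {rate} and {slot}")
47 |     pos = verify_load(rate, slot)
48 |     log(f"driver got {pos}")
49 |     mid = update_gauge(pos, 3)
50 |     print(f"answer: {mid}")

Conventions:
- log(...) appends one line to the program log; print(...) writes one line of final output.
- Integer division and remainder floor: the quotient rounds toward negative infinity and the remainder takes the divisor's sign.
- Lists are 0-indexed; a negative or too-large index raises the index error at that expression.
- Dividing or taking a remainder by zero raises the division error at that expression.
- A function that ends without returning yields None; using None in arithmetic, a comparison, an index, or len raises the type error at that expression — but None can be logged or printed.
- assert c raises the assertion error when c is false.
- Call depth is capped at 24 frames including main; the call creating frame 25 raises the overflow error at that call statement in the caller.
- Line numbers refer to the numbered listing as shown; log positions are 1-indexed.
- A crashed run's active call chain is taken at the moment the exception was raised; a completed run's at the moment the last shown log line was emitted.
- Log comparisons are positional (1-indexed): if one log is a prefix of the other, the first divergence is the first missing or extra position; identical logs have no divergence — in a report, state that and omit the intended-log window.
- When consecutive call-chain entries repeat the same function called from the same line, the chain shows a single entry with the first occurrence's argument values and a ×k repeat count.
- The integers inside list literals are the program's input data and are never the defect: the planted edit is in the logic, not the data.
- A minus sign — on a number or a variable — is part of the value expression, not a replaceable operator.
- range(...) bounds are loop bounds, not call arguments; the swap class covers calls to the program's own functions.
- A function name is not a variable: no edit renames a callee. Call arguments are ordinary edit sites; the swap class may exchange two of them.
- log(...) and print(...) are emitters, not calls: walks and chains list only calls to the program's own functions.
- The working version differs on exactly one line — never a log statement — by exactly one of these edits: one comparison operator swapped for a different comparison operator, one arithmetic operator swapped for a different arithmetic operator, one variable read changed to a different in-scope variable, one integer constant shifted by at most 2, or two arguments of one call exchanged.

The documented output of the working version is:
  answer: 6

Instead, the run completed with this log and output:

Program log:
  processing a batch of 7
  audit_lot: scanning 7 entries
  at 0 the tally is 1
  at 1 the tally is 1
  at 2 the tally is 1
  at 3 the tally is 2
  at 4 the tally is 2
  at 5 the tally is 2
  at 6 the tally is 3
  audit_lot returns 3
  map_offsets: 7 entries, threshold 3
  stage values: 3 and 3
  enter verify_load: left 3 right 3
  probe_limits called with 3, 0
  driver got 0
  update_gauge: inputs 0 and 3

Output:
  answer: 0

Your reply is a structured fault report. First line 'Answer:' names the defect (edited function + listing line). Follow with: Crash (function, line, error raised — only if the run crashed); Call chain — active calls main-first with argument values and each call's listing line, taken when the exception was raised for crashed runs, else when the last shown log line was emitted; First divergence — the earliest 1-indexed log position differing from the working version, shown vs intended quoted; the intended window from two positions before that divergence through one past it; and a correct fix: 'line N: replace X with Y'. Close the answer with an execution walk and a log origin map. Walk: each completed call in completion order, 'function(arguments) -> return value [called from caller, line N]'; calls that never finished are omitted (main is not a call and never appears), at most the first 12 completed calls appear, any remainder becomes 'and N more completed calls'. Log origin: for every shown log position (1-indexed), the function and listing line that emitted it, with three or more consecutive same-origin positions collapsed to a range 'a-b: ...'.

Answer: the defect is in update_gauge at line 34.
Key fact: Log streams are identical — the defect surfaces only in the printed output.
Call chain: main -> update_gauge(0, 3) (called at line 49).
First divergence: none (the log streams are identical).
Execution walk:
  audit_lot([12, 1, 3, 6, 3, 3, 10]) -> 3  [called from main, line 44]
  map_offsets([12, 1, 3, 6, 3, 3, 10], 3) -> 3  [called from main, line 45]
  probe_limits(3, 0) -> 0  [called from verify_load, line 29]
  verify_load(3, 3) -> 0  [called from main, line 47]
  update_gauge(0, 3) -> 0  [called from main, line 49]
Log line origins:
  1 — main, line 43
  2 — audit_lot, line 2
  3-9 — audit_lot, line 7
  10 — audit_lot, line 8
  11 — map_offsets, line 12
  12 — main, line 46
  13 — verify_load, line 26
  14 — probe_limits, line 20
  15 — main, line 48
  16 — update_gauge, line 32
A correct fix: line 34: replace `>` with `<`.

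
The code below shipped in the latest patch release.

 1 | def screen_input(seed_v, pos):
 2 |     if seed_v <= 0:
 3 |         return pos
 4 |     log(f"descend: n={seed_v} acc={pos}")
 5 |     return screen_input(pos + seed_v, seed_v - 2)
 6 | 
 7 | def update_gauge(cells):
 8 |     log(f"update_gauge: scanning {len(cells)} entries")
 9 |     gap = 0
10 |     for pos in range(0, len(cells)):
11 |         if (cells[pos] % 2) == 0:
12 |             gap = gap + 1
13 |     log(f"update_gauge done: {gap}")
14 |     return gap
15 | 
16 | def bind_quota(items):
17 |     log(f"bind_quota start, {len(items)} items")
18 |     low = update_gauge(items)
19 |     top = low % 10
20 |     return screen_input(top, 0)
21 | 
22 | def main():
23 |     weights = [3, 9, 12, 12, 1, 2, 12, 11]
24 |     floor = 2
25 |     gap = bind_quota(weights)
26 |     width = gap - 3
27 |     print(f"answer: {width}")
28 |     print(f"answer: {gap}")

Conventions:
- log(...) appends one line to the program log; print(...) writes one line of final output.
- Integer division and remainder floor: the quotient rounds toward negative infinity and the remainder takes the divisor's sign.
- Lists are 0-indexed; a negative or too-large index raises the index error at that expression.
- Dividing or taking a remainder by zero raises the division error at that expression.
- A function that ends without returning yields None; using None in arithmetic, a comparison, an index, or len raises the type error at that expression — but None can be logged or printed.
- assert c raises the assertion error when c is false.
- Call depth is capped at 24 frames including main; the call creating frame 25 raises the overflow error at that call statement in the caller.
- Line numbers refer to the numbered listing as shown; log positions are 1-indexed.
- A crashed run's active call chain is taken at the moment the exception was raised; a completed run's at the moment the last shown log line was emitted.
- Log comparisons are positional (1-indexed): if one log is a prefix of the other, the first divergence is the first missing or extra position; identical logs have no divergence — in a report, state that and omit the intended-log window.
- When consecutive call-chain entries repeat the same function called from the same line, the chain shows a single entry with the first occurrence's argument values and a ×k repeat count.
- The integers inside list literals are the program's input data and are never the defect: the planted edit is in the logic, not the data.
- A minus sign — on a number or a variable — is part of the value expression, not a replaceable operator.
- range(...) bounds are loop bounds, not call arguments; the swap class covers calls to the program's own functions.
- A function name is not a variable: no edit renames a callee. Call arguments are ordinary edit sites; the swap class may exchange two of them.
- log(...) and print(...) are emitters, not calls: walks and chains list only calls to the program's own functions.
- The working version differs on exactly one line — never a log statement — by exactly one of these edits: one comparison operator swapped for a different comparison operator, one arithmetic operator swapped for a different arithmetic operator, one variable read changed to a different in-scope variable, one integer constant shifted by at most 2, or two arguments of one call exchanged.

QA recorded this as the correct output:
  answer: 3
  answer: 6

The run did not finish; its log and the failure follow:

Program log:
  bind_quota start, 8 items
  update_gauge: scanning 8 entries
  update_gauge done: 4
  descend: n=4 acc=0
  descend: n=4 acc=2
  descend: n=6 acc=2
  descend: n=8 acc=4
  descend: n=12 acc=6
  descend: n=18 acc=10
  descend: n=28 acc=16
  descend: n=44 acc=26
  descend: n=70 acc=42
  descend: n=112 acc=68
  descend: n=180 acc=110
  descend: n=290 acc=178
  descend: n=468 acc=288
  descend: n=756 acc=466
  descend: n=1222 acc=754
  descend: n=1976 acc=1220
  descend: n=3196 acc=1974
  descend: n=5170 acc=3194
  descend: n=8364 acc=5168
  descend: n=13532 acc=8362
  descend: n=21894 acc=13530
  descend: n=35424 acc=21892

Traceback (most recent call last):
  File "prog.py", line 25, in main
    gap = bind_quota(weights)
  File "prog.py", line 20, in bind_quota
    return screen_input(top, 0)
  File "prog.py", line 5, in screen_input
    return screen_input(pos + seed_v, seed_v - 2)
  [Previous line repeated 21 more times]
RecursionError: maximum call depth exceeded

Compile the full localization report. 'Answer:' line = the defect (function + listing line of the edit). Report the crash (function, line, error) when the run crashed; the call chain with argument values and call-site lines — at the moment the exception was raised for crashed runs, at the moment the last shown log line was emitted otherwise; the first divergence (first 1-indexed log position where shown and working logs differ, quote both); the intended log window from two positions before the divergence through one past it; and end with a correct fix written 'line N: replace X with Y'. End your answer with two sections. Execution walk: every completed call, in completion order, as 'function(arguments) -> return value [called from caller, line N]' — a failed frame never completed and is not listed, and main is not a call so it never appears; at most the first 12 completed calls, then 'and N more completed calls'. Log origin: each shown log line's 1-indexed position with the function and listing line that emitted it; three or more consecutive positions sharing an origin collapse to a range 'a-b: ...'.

Answer: the defect is in screen_input at line 5.
Key observation: Log line 5 is where behavior first shows: 'descend: n=4 acc=2' appears instead of 'descend: n=2 acc=4'.
Crash: screen_input, line 5, RecursionError.
Call chain: main -> bind_quota([3, 9, 12, 12, 1, 2, 12, 11]) (called at line 25) -> screen_input(4, 0) (called at line 20) -> screen_input(4, 2) (called at line 5) ×21.
First divergence: position 5 — the shown line 'descend: n=4 acc=2' should read 'descend: n=2 acc=4'.
Intended log window:
  3: update_gauge done: 4
  4: descend: n=4 acc=0
  5: descend: n=2 acc=4
Execution walk:
  update_gauge([3, 9, 12, 12, 1, 2, 12, 11]) -> 4  [called from bind_quota, line 18]
Log origins:
  1: logged in bind_quota at line 17
  2: logged in update_gauge at line 8
  3: logged in update_gauge at line 13
  4-25: logged in screen_input at line 4
A correct fix: line 5: replace `screen_input(pos + seed_v, seed_v - 2)` with `screen_input(seed_v - 2, pos + seed_v)`.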